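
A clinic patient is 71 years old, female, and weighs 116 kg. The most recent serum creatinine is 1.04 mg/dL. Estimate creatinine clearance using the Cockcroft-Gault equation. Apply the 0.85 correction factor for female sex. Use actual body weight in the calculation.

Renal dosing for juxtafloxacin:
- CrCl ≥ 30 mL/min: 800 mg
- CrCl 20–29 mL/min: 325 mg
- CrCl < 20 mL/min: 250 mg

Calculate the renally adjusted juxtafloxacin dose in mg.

CrCl = (140 − 71) × 116 / (72 × 1.04) × 0.85 = 8004.0 / 74.88 × 0.85 ≈ 90.9 mL/min
CrCl ≈ 91 mL/min → bracket ≥ 30 mL/min.
Dose for this bracket: 800 mg.

800 mg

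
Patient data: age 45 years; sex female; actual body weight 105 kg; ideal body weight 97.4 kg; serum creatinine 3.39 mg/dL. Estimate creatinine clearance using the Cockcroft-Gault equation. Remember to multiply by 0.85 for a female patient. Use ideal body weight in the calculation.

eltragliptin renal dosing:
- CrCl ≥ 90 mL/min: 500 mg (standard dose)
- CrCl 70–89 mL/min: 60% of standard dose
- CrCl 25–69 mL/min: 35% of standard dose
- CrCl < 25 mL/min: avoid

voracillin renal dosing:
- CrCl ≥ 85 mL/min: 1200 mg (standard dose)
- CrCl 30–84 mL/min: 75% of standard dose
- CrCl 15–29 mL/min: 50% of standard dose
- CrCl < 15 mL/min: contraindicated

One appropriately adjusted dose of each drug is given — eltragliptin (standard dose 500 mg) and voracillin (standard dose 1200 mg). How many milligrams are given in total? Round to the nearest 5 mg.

1075 mg

CrCl = (140 − 45) × 97.4 / (72 × 3.39) × 0.85 = 9253.0 / 244.08 × 0.85 ≈ 32.2 mL/min
CrCl ≈ 32 mL/min.
eltragliptin: 25–69 mL/min → 35% of 500 mg = 175 mg.
voracillin: 30–84 mL/min → 75% of 1200 mg = 900 mg.
Total = 175 + 900 = 1075 mg.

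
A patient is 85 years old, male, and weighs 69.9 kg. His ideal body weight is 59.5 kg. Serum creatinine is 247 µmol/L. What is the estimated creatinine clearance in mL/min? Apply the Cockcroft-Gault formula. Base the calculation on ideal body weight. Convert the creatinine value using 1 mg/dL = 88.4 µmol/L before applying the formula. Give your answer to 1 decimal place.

SCr = 247 / 88.4 = 2.794 mg/dL
CrCl = (140 − 85) × 59.5 / (72 × 2.794) = 3272.5 / 201.17 ≈ 16.3 mL/min

16.3 mL/min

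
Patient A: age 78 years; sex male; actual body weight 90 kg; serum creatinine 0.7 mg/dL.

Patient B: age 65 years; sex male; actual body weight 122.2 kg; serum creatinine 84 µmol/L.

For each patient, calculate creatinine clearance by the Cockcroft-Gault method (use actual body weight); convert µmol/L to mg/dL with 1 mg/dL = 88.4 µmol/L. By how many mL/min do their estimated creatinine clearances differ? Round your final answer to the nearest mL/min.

23 mL/min

Patient A: CrCl = (140 − 78) × 90 / (72 × 0.7) = 5580.0 / 50.40 ≈ 110.7 mL/min
Patient B: SCr = 84 / 88.4 = 0.95 mg/dL
Patient B: CrCl = (140 − 65) × 122.2 / (72 × 0.95) = 9165.0 / 68.40 ≈ 134.0 mL/min
|110.7 − 134.0| = 23.3 mL/min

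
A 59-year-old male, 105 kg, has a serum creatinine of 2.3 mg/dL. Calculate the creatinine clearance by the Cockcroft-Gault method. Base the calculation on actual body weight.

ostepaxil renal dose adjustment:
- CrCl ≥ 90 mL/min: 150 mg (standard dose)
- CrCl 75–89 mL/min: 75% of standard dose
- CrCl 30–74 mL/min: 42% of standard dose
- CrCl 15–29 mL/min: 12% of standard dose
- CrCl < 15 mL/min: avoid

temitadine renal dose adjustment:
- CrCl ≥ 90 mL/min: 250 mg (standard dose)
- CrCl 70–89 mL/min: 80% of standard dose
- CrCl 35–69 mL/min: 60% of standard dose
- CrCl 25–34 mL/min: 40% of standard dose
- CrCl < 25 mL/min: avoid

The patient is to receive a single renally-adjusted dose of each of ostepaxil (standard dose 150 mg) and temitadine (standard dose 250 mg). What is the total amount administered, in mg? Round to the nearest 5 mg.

215 mg

CrCl = (140 − 59) × 105 / (72 × 2.3) = 8505.0 / 165.60 ≈ 51.4 mL/min
CrCl ≈ 51 mL/min.
ostepaxil: 30–74 mL/min → 42% of 150 mg = 63 mg.
temitadine: 35–69 mL/min → 60% of 250 mg = 150 mg.
Total = 63 + 150 = 213 mg.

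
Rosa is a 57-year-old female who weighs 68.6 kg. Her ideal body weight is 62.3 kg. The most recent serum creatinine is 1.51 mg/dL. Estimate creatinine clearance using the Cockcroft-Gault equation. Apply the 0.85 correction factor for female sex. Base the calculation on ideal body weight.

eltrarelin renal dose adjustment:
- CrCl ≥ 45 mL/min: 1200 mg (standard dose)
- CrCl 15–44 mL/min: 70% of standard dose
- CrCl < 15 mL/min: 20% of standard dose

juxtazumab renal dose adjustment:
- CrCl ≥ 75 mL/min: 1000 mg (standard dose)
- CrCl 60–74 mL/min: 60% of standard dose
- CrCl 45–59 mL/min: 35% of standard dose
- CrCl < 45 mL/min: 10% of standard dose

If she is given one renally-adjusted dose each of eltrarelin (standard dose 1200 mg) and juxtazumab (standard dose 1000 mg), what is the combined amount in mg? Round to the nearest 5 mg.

940 mg

CrCl = (140 − 57) × 62.3 / (72 × 1.51) × 0.85 = 5170.9 / 108.72 × 0.85 ≈ 40.4 mL/min
CrCl ≈ 40 mL/min.
eltrarelin: 15–44 mL/min → 70% of 1200 mg = 840 mg.
juxtazumab: < 45 mL/min → 10% of 1000 mg = 100 mg.
Total = 840 + 100 = 940 mg.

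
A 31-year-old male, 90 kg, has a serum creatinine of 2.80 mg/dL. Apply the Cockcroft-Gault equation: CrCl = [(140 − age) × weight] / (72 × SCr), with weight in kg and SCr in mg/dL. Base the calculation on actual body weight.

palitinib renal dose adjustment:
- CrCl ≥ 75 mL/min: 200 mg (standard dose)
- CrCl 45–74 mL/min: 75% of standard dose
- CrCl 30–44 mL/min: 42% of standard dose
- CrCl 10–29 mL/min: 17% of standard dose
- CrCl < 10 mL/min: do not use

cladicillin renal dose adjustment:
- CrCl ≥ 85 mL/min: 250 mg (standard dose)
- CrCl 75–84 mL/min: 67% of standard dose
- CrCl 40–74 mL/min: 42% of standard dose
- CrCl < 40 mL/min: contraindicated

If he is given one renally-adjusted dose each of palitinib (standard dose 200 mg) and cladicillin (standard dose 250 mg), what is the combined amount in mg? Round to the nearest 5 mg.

CrCl = (140 − 31) × 90 / (72 × 2.8) = 9810.0 / 201.60 ≈ 48.7 mL/min
CrCl ≈ 49 mL/min.
palitinib: 45–74 mL/min → 75% of 200 mg = 150 mg.
cladicillin: 40–74 mL/min → 42% of 250 mg = 105 mg.
Total = 150 + 105 = 255 mg.

255 mg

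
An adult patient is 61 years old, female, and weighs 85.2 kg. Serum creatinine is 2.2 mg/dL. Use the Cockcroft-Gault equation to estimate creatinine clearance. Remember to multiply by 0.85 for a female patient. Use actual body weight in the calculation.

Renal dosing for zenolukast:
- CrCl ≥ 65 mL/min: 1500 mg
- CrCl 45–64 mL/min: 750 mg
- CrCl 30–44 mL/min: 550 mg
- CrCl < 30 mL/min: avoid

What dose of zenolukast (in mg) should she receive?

CrCl = (140 − 61) × 85.2 / (72 × 2.2) × 0.85 = 6730.8 / 158.40 × 0.85 ≈ 36.1 mL/min
CrCl ≈ 36 mL/min → bracket 30–44 mL/min.
Dose for this bracket: 550 mg.

550 mg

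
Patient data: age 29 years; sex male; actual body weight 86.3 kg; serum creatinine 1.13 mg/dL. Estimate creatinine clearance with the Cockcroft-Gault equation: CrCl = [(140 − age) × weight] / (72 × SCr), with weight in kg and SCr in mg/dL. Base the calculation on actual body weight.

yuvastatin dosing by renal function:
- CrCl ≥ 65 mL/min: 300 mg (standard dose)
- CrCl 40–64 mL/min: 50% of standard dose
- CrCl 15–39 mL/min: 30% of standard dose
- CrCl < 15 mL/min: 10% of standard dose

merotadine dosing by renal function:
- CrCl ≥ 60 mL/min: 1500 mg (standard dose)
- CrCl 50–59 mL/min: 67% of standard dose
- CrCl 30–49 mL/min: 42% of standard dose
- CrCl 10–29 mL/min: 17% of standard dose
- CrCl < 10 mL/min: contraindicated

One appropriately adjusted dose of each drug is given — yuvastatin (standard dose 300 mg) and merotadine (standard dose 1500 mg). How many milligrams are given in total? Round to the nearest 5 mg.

1800 mg

CrCl = (140 − 29) × 86.3 / (72 × 1.13) = 9579.3 / 81.36 ≈ 117.7 mL/min
CrCl ≈ 118 mL/min.
yuvastatin: ≥ 65 mL/min → 100% of 300 mg = 300 mg.
merotadine: ≥ 60 mL/min → 100% of 1500 mg = 1500 mg.
Total = 300 + 1500 = 1800 mg.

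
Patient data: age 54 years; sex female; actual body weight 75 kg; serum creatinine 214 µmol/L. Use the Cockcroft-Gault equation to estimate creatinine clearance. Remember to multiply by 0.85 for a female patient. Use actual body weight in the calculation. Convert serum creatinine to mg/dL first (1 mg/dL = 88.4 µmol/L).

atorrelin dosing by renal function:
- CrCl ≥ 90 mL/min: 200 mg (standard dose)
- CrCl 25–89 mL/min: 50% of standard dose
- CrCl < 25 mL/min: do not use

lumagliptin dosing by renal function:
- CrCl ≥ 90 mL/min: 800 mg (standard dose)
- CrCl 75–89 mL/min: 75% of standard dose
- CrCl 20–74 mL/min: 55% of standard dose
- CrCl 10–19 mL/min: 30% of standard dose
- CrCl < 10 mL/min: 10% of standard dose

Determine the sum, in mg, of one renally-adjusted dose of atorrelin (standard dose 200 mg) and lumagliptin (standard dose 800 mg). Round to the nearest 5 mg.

SCr = 214 / 88.4 = 2.421 mg/dL
CrCl = (140 − 54) × 75 / (72 × 2.421) × 0.85 = 6450.0 / 174.31 × 0.85 ≈ 31.5 mL/min
CrCl ≈ 31 mL/min.
atorrelin: 25–89 mL/min → 50% of 200 mg = 100 mg.
lumagliptin: 20–74 mL/min → 55% of 800 mg = 440 mg.
Total = 100 + 440 = 540 mg.

540 mg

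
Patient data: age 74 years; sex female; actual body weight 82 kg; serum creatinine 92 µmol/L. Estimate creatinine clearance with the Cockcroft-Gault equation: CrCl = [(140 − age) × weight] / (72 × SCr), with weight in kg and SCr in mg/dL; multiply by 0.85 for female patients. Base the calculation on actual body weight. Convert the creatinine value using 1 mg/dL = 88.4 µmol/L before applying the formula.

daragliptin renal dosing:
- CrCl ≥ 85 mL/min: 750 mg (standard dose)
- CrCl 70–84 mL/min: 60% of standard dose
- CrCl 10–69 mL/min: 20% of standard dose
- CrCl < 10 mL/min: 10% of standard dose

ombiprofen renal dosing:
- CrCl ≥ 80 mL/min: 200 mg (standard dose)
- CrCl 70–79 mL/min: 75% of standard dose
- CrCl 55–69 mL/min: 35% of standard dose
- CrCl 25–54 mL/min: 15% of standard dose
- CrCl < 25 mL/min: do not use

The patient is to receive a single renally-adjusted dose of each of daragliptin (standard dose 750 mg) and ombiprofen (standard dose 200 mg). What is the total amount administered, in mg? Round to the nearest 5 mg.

220 mg

SCr = 92 / 88.4 = 1.041 mg/dL
CrCl = (140 − 74) × 82 / (72 × 1.041) × 0.85 = 5412.0 / 74.95 × 0.85 ≈ 61.4 mL/min
CrCl ≈ 61 mL/min.
daragliptin: 10–69 mL/min → 20% of 750 mg = 150 mg.
ombiprofen: 55–69 mL/min → 35% of 200 mg = 70 mg.
Total = 150 + 70 = 220 mg.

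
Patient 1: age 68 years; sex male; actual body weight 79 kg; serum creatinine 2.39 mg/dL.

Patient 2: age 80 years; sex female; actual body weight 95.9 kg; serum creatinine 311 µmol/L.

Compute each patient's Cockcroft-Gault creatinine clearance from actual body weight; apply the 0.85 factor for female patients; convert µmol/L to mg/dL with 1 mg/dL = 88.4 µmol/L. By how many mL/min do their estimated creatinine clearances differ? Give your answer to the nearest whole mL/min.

14 mL/min

Patient 1: CrCl = (140 − 68) × 79 / (72 × 2.39) = 5688.0 / 172.08 ≈ 33.1 mL/min
Patient 2: SCr = 311 / 88.4 = 3.518 mg/dL
Patient 2: CrCl = (140 − 80) × 95.9 / (72 × 3.518) × 0.85 = 5754.0 / 253.30 × 0.85 ≈ 19.3 mL/min
|33.1 − 19.3| = 13.8 mL/min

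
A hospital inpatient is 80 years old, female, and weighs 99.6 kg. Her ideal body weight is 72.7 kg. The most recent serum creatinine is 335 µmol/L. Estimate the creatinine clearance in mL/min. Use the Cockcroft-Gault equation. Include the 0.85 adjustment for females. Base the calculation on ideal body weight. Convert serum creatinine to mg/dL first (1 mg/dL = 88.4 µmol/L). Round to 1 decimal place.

13.6 mL/min

SCr = 335 / 88.4 = 3.79 mg/dL
CrCl = (140 − 80) × 72.7 / (72 × 3.79) × 0.85 = 4362.0 / 272.88 × 0.85 ≈ 13.6 mL/min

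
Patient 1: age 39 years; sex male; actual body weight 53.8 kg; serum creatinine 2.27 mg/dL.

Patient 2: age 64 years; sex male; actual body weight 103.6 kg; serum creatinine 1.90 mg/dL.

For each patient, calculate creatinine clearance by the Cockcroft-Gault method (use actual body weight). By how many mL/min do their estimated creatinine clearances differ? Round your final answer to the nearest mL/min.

24 mL/min

Patient 1: CrCl = (140 − 39) × 53.8 / (72 × 2.27) = 5433.8 / 163.44 ≈ 33.2 mL/min
Patient 2: CrCl = (140 − 64) × 103.6 / (72 × 1.9) = 7873.6 / 136.80 ≈ 57.6 mL/min
|33.2 − 57.6| = 24.4 mL/min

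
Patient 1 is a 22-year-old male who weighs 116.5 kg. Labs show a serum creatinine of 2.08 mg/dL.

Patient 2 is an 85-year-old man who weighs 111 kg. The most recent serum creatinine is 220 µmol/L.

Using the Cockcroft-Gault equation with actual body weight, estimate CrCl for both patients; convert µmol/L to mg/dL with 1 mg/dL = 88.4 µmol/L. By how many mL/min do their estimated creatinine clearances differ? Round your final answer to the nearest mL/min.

Patient 1: CrCl = (140 − 22) × 116.5 / (72 × 2.08) = 13747.0 / 149.76 ≈ 91.8 mL/min
Patient 2: SCr = 220 / 88.4 = 2.489 mg/dL
Patient 2: CrCl = (140 − 85) × 111 / (72 × 2.489) = 6105.0 / 179.21 ≈ 34.1 mL/min
|91.8 − 34.1| = 57.7 mL/min

58 mL/min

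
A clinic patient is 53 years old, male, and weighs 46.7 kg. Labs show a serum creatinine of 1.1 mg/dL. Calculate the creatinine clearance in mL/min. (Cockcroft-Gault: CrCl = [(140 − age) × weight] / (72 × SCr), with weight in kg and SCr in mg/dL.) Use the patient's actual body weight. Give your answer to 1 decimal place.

CrCl = (140 − 53) × 46.7 / (72 × 1.1) = 4062.9 / 79.20 ≈ 51.3 mL/min

51.3 mL/min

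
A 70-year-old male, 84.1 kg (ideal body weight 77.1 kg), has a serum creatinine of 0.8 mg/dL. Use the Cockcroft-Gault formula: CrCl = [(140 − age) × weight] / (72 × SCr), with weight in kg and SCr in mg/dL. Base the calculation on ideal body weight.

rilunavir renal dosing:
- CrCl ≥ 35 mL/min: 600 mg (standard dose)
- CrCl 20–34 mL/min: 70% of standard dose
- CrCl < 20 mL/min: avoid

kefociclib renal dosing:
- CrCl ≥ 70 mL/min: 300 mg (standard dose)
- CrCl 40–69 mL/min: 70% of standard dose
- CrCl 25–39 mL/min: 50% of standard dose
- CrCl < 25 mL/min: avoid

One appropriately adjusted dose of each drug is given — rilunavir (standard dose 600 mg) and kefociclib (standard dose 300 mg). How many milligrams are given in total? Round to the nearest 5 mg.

900 mg

CrCl = (140 − 70) × 77.1 / (72 × 0.8) = 5397.0 / 57.60 ≈ 93.7 mL/min
CrCl ≈ 94 mL/min.
rilunavir: ≥ 35 mL/min → 100% of 600 mg = 600 mg.
kefociclib: ≥ 70 mL/min → 100% of 300 mg = 300 mg.
Total = 600 + 300 = 900 mg.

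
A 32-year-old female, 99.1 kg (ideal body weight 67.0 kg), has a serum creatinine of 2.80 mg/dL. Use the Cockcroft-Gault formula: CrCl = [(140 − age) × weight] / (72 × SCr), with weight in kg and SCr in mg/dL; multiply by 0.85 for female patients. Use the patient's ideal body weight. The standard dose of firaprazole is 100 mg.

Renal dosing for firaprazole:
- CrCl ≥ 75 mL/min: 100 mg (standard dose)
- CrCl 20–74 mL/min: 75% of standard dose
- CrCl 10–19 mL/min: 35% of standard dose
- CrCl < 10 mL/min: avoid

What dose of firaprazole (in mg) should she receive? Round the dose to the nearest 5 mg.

75 mg

CrCl = (140 − 32) × 67 / (72 × 2.8) × 0.85 = 7236.0 / 201.60 × 0.85 ≈ 30.5 mL/min
CrCl ≈ 31 mL/min → bracket 20–74 mL/min.
75% of 100 mg = 75 mg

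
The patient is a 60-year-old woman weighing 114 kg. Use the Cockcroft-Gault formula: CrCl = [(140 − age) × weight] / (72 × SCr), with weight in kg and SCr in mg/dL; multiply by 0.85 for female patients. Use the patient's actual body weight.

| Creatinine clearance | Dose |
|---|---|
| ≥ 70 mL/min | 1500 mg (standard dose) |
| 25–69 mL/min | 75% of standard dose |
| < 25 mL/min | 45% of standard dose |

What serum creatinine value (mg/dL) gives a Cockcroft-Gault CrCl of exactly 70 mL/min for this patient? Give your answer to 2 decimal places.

Standard dose requires CrCl ≥ 70 mL/min.
Set (140 − 60) × 114 × 0.85 / (72 × SCr) = 70
SCr = (140 − 60) × 114 × 0.85 / (72 × 70) = 1.538 mg/dL

1.54 mg/dL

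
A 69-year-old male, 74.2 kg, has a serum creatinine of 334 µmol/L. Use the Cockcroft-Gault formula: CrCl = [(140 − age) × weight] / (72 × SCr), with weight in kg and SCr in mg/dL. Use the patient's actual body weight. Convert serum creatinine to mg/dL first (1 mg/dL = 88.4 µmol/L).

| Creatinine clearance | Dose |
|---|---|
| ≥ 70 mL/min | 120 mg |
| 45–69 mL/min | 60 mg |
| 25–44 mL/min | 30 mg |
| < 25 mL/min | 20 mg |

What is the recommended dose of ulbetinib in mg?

20 mg

SCr = 334 / 88.4 = 3.778 mg/dL
CrCl = (140 − 69) × 74.2 / (72 × 3.778) = 5268.2 / 272.02 ≈ 19.4 mL/min
CrCl ≈ 19 mL/min → bracket < 25 mL/min.
Dose for this bracket: 20 mg.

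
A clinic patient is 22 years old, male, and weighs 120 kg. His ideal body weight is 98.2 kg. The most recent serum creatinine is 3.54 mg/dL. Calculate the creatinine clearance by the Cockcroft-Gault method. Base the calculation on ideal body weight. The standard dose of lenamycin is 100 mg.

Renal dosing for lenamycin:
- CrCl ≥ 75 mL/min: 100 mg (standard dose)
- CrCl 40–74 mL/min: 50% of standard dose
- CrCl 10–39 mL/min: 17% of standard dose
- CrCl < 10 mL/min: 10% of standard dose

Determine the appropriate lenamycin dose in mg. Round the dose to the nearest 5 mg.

50 mg

CrCl = (140 − 22) × 98.2 / (72 × 3.54) = 11587.6 / 254.88 ≈ 45.5 mL/min
CrCl ≈ 45 mL/min → bracket 40–74 mL/min.
50% of 100 mg = 50 mg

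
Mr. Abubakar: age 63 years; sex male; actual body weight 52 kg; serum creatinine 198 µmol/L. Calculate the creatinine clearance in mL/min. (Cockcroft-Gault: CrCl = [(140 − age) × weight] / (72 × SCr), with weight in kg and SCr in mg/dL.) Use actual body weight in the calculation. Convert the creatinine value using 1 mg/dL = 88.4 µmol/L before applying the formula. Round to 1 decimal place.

SCr = 198 / 88.4 = 2.24 mg/dL
CrCl = (140 − 63) × 52 / (72 × 2.24) = 4004.0 / 161.28 ≈ 24.8 mL/min

24.8 mL/min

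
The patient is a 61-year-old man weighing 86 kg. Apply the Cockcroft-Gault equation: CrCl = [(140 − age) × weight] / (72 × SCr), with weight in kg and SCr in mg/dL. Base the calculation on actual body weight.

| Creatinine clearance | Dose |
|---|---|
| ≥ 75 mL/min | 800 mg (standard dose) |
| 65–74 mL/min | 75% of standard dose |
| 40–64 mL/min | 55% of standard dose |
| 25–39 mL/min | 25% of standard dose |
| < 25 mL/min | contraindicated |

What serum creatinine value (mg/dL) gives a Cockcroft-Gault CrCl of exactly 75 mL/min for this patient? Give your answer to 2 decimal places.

Standard dose requires CrCl ≥ 75 mL/min.
Set (140 − 61) × 86 / (72 × SCr) = 75
SCr = (140 − 61) × 86 / (72 × 75) = 1.258 mg/dL

1.26 mg/dL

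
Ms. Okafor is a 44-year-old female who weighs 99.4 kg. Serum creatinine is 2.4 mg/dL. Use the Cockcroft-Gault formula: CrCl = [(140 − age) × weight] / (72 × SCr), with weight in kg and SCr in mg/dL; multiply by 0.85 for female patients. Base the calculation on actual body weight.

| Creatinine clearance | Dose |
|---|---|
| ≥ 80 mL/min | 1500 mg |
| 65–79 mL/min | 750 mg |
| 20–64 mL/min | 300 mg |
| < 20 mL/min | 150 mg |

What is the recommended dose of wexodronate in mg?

300 mg

CrCl = (140 − 44) × 99.4 / (72 × 2.4) × 0.85 = 9542.4 / 172.80 × 0.85 ≈ 46.9 mL/min
CrCl ≈ 47 mL/min → bracket 20–64 mL/min.
Dose for this bracket: 300 mg.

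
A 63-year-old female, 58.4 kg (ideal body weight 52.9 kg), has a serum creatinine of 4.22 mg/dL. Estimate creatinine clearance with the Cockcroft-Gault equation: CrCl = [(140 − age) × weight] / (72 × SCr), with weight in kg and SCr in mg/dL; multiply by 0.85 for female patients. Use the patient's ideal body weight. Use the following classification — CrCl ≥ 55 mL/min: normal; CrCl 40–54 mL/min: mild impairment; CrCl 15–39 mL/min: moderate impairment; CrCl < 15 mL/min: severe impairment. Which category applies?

CrCl = (140 − 63) × 52.9 / (72 × 4.22) × 0.85 = 4073.3 / 303.84 × 0.85 ≈ 11.4 mL/min
11 mL/min falls in the 'severe impairment' range.

severe impairment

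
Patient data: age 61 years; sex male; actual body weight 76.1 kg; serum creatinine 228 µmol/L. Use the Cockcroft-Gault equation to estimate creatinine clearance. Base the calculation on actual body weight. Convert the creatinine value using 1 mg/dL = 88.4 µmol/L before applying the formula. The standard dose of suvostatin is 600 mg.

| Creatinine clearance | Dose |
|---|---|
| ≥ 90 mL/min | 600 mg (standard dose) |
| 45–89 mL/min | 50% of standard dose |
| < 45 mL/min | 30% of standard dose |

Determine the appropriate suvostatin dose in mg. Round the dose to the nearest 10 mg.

180 mg

SCr = 228 / 88.4 = 2.579 mg/dL
CrCl = (140 − 61) × 76.1 / (72 × 2.579) = 6011.9 / 185.69 ≈ 32.4 mL/min
CrCl ≈ 32 mL/min → bracket < 45 mL/min.
30% of 600 mg = 180 mg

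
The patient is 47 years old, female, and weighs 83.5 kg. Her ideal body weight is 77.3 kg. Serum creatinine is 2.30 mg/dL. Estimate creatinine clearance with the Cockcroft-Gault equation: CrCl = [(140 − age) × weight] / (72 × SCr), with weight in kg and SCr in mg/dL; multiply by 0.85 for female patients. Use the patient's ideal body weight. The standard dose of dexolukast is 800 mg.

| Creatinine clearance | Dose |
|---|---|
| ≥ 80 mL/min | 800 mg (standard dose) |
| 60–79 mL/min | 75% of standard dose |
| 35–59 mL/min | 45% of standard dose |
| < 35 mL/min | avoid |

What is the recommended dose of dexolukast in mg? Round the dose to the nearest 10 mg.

360 mg

CrCl = (140 − 47) × 77.3 / (72 × 2.3) × 0.85 = 7188.9 / 165.60 × 0.85 ≈ 36.9 mL/min
CrCl ≈ 37 mL/min → bracket 35–59 mL/min.
45% of 800 mg = 360 mg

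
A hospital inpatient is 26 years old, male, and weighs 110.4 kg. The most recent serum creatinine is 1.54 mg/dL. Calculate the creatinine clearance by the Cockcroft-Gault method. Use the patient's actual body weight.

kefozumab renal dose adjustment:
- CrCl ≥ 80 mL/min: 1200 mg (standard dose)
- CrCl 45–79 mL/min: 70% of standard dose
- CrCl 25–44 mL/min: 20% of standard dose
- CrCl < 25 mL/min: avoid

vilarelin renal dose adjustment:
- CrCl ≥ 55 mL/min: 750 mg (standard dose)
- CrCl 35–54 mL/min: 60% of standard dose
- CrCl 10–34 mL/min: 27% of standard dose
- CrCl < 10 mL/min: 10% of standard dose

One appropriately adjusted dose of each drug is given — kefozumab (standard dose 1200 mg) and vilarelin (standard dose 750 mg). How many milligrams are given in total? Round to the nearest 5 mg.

1950 mg

CrCl = (140 − 26) × 110.4 / (72 × 1.54) = 12585.6 / 110.88 ≈ 113.5 mL/min
CrCl ≈ 114 mL/min.
kefozumab: ≥ 80 mL/min → 100% of 1200 mg = 1200 mg.
vilarelin: ≥ 55 mL/min → 100% of 750 mg = 750 mg.
Total = 1200 + 750 = 1950 mg.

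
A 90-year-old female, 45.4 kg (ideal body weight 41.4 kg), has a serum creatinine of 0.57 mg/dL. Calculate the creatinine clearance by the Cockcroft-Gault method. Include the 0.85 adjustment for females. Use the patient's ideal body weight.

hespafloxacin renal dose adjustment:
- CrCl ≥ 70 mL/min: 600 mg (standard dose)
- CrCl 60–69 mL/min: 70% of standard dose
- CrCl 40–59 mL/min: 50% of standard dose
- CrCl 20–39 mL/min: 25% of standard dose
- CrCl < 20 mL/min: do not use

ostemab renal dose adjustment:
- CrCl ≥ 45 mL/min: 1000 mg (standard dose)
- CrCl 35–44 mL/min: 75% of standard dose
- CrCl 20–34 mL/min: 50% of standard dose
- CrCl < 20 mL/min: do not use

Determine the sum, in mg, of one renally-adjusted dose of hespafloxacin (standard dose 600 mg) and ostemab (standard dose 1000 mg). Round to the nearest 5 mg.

CrCl = (140 − 90) × 41.4 / (72 × 0.57) × 0.85 = 2070.0 / 41.04 × 0.85 ≈ 42.9 mL/min
CrCl ≈ 43 mL/min.
hespafloxacin: 40–59 mL/min → 50% of 600 mg = 300 mg.
ostemab: 35–44 mL/min → 75% of 1000 mg = 750 mg.
Total = 300 + 750 = 1050 mg.

1050 mg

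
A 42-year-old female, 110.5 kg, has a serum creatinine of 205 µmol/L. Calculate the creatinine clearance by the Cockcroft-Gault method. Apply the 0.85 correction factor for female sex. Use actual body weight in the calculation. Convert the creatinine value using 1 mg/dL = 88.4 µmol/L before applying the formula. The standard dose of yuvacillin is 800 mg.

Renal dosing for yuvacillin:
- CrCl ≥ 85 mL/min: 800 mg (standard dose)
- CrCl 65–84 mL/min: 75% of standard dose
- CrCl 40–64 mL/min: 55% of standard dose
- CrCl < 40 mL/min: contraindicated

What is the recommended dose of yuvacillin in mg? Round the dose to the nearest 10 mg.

440 mg

SCr = 205 / 88.4 = 2.319 mg/dL
CrCl = (140 − 42) × 110.5 / (72 × 2.319) × 0.85 = 10829.0 / 166.97 × 0.85 ≈ 55.1 mL/min
CrCl ≈ 55 mL/min → bracket 40–64 mL/min.
55% of 800 mg = 440 mg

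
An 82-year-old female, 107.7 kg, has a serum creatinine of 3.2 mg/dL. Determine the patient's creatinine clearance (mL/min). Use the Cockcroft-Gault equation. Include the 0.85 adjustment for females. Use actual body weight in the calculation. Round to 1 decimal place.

23.0 mL/min

CrCl = (140 − 82) × 107.7 / (72 × 3.2) × 0.85 = 6246.6 / 230.40 × 0.85 ≈ 23.0 mL/min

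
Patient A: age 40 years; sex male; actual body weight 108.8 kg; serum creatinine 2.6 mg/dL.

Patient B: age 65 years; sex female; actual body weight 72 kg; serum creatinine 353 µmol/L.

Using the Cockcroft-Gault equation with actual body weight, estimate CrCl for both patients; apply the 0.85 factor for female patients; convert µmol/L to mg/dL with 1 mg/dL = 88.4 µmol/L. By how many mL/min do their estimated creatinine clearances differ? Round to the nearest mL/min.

42 mL/min

Patient A: CrCl = (140 − 40) × 108.8 / (72 × 2.6) = 10880.0 / 187.20 ≈ 58.1 mL/min
Patient B: SCr = 353 / 88.4 = 3.993 mg/dL
Patient B: CrCl = (140 − 65) × 72 / (72 × 3.993) × 0.85 = 5400.0 / 287.50 × 0.85 ≈ 16.0 mL/min
|58.1 − 16.0| = 42.1 mL/min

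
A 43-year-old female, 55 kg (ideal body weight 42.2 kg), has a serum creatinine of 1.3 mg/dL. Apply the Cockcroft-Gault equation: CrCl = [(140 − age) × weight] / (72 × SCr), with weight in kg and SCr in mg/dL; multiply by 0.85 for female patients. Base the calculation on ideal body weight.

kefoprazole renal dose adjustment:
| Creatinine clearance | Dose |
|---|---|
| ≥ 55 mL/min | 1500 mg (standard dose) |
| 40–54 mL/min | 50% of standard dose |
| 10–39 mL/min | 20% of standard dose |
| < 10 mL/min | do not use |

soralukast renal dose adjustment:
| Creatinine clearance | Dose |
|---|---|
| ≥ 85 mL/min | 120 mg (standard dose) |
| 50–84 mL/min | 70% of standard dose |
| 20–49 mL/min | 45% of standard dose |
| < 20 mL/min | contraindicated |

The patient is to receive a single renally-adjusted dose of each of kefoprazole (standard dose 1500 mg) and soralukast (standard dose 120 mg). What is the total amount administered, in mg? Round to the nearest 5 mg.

355 mg

CrCl = (140 − 43) × 42.2 / (72 × 1.3) × 0.85 = 4093.4 / 93.60 × 0.85 ≈ 37.2 mL/min
CrCl ≈ 37 mL/min.
kefoprazole: 10–39 mL/min → 20% of 1500 mg = 300 mg.
soralukast: 20–49 mL/min → 45% of 120 mg = 54 mg.
Total = 300 + 54 = 354 mg.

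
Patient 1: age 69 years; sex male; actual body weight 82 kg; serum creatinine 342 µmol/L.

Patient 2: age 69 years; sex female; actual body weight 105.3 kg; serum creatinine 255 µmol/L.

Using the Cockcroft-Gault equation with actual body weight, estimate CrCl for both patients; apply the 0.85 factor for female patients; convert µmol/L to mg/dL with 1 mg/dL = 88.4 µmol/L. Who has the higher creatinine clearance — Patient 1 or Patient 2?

Patient 1: SCr = 342 / 88.4 = 3.869 mg/dL
Patient 1: CrCl = (140 − 69) × 82 / (72 × 3.869) = 5822.0 / 278.57 ≈ 20.9 mL/min
Patient 2: SCr = 255 / 88.4 = 2.885 mg/dL
Patient 2: CrCl = (140 − 69) × 105.3 / (72 × 2.885) × 0.85 = 7476.3 / 207.72 × 0.85 ≈ 30.6 mL/min
20.9 vs 30.6 mL/min → Patient 2 is higher.

Patient 2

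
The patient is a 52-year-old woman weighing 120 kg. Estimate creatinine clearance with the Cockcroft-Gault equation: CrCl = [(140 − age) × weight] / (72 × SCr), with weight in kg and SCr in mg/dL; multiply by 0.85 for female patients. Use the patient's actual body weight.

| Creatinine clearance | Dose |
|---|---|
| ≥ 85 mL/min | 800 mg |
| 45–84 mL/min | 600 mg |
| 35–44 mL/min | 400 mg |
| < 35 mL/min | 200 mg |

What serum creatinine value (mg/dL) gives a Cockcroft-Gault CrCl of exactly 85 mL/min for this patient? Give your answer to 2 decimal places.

1.47 mg/dL

Standard dose requires CrCl ≥ 85 mL/min.
Set (140 − 52) × 120 × 0.85 / (72 × SCr) = 85
SCr = (140 − 52) × 120 × 0.85 / (72 × 85) = 1.467 mg/dL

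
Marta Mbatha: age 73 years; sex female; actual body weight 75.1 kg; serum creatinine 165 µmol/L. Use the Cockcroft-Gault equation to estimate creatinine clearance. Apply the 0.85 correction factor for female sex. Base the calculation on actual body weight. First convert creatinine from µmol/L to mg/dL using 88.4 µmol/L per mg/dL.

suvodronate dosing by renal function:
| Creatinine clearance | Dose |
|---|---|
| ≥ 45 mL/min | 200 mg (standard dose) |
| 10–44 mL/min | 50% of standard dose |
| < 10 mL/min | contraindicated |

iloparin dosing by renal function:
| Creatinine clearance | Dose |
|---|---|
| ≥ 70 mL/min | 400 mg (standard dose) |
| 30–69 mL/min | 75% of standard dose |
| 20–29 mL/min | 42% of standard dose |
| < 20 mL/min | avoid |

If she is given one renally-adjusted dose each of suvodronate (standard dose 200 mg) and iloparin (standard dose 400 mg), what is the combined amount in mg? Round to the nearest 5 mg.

SCr = 165 / 88.4 = 1.867 mg/dL
CrCl = (140 − 73) × 75.1 / (72 × 1.867) × 0.85 = 5031.7 / 134.42 × 0.85 ≈ 31.8 mL/min
CrCl ≈ 32 mL/min.
suvodronate: 10–44 mL/min → 50% of 200 mg = 100 mg.
iloparin: 30–69 mL/min → 75% of 400 mg = 300 mg.
Total = 100 + 300 = 400 mg.

400 mg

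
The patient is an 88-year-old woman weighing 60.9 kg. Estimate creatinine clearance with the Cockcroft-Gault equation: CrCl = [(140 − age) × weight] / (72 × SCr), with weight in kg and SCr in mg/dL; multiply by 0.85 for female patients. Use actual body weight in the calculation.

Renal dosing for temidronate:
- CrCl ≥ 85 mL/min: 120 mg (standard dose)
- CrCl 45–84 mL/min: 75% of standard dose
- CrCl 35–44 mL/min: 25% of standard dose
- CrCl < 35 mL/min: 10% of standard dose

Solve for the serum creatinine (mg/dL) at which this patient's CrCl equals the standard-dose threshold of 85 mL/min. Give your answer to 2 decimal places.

Standard dose requires CrCl ≥ 85 mL/min.
Set (140 − 88) × 60.9 × 0.85 / (72 × SCr) = 85
SCr = (140 − 88) × 60.9 × 0.85 / (72 × 85) = 0.440 mg/dL

0.44 mg/dL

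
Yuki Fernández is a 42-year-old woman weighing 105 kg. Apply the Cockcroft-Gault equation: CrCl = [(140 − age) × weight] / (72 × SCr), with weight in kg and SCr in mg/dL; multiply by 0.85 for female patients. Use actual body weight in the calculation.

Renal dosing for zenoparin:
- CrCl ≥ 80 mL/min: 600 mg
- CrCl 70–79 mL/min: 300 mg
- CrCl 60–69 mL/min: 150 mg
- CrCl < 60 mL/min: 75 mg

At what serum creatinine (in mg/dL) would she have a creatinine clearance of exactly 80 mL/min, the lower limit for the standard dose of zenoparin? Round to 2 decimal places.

1.52 mg/dL

Standard dose requires CrCl ≥ 80 mL/min.
Set (140 − 42) × 105 × 0.85 / (72 × SCr) = 80
SCr = (140 − 42) × 105 × 0.85 / (72 × 80) = 1.518 mg/dL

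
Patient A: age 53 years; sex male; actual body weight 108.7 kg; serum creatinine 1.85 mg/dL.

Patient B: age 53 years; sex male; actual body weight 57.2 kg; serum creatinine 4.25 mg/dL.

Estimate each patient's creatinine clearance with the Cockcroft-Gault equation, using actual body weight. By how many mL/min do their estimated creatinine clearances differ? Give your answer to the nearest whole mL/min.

Patient A: CrCl = (140 − 53) × 108.7 / (72 × 1.85) = 9456.9 / 133.20 ≈ 71.0 mL/min
Patient B: CrCl = (140 − 53) × 57.2 / (72 × 4.25) = 4976.4 / 306.00 ≈ 16.3 mL/min
|71.0 − 16.3| = 54.7 mL/min

55 mL/min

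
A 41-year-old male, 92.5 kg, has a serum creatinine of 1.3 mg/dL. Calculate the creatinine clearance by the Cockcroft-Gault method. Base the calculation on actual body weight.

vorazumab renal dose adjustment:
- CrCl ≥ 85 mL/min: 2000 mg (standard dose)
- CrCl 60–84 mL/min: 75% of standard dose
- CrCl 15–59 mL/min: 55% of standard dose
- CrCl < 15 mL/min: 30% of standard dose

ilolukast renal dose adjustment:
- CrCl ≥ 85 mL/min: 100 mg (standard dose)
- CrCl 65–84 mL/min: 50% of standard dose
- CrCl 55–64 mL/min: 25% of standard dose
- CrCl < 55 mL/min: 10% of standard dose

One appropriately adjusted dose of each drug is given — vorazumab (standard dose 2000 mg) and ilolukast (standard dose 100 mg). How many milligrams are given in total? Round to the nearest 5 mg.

2100 mg

CrCl = (140 − 41) × 92.5 / (72 × 1.3) = 9157.5 / 93.60 ≈ 97.8 mL/min
CrCl ≈ 98 mL/min.
vorazumab: ≥ 85 mL/min → 100% of 2000 mg = 2000 mg.
ilolukast: ≥ 85 mL/min → 100% of 100 mg = 100 mg.
Total = 2000 + 100 = 2100 mg.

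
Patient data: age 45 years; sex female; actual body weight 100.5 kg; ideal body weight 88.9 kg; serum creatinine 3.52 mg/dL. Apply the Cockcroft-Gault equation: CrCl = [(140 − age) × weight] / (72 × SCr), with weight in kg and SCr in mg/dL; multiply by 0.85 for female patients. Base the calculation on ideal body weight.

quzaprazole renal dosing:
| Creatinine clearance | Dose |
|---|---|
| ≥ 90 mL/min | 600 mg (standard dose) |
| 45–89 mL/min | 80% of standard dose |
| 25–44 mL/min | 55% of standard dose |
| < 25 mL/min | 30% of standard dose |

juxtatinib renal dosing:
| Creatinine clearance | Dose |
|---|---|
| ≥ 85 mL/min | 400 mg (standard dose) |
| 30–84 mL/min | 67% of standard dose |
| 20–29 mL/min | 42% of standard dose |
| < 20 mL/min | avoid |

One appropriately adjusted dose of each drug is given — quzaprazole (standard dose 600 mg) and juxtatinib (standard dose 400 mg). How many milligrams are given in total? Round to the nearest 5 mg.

CrCl = (140 − 45) × 88.9 / (72 × 3.52) × 0.85 = 8445.5 / 253.44 × 0.85 ≈ 28.3 mL/min
CrCl ≈ 28 mL/min.
quzaprazole: 25–44 mL/min → 55% of 600 mg = 330 mg.
juxtatinib: 20–29 mL/min → 42% of 400 mg = 168 mg.
Total = 330 + 168 = 498 mg.

500 mg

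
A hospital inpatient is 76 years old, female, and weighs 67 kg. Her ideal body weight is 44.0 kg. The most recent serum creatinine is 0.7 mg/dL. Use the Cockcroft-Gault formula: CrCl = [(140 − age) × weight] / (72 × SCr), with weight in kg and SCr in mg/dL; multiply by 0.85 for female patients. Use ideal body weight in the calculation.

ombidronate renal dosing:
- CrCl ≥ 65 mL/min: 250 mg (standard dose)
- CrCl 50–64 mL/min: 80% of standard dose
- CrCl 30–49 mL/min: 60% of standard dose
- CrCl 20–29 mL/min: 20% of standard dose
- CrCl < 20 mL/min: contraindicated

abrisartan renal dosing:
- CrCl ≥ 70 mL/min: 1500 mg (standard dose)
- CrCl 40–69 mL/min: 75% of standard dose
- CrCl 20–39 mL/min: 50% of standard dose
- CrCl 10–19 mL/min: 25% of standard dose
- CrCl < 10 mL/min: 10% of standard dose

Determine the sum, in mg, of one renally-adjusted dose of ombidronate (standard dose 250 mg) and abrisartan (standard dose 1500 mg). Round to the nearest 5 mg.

CrCl = (140 − 76) × 44 / (72 × 0.7) × 0.85 = 2816.0 / 50.40 × 0.85 ≈ 47.5 mL/min
CrCl ≈ 47 mL/min.
ombidronate: 30–49 mL/min → 60% of 250 mg = 150 mg.
abrisartan: 40–69 mL/min → 75% of 1500 mg = 1125 mg.
Total = 150 + 1125 = 1275 mg.

1275 mg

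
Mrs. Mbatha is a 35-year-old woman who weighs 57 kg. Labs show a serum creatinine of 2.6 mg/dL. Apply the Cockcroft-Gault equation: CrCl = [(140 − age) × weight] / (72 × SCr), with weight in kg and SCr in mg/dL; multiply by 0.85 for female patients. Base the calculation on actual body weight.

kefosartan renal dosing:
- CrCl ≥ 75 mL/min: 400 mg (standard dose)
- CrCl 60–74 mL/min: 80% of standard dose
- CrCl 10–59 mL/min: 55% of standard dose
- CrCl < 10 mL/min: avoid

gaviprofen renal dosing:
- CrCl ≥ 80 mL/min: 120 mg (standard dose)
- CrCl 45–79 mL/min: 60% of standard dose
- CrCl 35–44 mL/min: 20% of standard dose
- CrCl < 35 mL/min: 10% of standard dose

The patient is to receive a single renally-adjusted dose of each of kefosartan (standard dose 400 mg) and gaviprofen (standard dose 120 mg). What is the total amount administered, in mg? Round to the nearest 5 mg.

CrCl = (140 − 35) × 57 / (72 × 2.6) × 0.85 = 5985.0 / 187.20 × 0.85 ≈ 27.2 mL/min
CrCl ≈ 27 mL/min.
kefosartan: 10–59 mL/min → 55% of 400 mg = 220 mg.
gaviprofen: < 35 mL/min → 10% of 120 mg = 12 mg.
Total = 220 + 12 = 232 mg.

230 mg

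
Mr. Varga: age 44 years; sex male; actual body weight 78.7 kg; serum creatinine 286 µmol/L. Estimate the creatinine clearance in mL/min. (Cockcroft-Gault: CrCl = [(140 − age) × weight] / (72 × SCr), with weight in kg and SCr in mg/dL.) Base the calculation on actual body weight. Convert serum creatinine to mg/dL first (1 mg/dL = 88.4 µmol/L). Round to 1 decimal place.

32.4 mL/min

SCr = 286 / 88.4 = 3.235 mg/dL
CrCl = (140 − 44) × 78.7 / (72 × 3.235) = 7555.2 / 232.92 ≈ 32.4 mL/min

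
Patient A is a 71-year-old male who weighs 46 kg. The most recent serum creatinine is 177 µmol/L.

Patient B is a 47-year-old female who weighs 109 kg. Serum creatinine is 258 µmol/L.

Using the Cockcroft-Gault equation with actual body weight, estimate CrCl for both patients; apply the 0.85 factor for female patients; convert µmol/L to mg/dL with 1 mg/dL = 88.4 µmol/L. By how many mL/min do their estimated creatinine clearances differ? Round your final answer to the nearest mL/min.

Patient A: SCr = 177 / 88.4 = 2.002 mg/dL
Patient A: CrCl = (140 − 71) × 46 / (72 × 2.002) = 3174.0 / 144.14 ≈ 22.0 mL/min
Patient B: SCr = 258 / 88.4 = 2.919 mg/dL
Patient B: CrCl = (140 − 47) × 109 / (72 × 2.919) × 0.85 = 10137.0 / 210.17 × 0.85 ≈ 41.0 mL/min
|22.0 − 41.0| = 19.0 mL/min

19 mL/min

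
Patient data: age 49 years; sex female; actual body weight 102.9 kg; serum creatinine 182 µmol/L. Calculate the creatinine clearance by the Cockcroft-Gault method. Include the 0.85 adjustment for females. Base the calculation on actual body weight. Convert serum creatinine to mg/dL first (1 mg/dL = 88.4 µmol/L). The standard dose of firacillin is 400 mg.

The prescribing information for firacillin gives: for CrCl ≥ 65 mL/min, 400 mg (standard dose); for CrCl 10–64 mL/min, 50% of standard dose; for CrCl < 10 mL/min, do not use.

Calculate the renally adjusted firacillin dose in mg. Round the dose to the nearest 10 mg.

200 mg

SCr = 182 / 88.4 = 2.059 mg/dL
CrCl = (140 − 49) × 102.9 / (72 × 2.059) × 0.85 = 9363.9 / 148.25 × 0.85 ≈ 53.7 mL/min
CrCl ≈ 54 mL/min → bracket 10–64 mL/min.
50% of 400 mg = 200 mg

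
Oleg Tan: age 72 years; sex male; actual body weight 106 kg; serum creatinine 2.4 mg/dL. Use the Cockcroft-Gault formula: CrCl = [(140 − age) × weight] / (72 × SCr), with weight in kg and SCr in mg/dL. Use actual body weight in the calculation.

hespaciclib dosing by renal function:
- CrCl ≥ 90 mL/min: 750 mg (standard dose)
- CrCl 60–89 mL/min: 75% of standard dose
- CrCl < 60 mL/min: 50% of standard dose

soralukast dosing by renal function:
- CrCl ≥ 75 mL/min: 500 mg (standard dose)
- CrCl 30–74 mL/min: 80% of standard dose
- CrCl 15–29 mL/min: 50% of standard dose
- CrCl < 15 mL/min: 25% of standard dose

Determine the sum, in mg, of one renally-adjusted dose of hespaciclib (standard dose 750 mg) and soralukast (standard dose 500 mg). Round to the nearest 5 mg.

775 mg

CrCl = (140 − 72) × 106 / (72 × 2.4) = 7208.0 / 172.80 ≈ 41.7 mL/min
CrCl ≈ 42 mL/min.
hespaciclib: < 60 mL/min → 50% of 750 mg = 375 mg.
soralukast: 30–74 mL/min → 80% of 500 mg = 400 mg.
Total = 375 + 400 = 775 mg.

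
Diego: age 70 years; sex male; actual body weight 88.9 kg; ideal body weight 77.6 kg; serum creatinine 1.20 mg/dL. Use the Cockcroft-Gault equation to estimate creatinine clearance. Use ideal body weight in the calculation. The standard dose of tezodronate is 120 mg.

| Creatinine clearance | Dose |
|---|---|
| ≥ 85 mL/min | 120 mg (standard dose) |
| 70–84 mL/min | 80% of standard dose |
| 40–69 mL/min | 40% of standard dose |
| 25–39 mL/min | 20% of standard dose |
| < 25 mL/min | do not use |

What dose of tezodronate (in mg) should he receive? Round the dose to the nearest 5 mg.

50 mg

CrCl = (140 − 70) × 77.6 / (72 × 1.2) = 5432.0 / 86.40 ≈ 62.9 mL/min
CrCl ≈ 63 mL/min → bracket 40–69 mL/min.
40% of 120 mg = 48 mg → 50 mg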